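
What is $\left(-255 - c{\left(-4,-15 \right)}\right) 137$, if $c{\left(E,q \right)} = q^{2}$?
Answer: $-65760$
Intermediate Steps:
$\left(-255 - c{\left(-4,-15 \right)}\right) 137 = \left(-255 - \left(-15\right)^{2}\right) 137 = \left(-255 - 225\right) 137 = \left(-480\right) 137 = -65760$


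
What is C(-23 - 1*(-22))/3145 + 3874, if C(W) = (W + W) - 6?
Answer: 12183722/3145 ≈ 3874.0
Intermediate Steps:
C(W) = -6 + 2*W (C(W) = 2*W - 6 = -6 + 2*W)
C(-23 - 1*(-22))/3145 + 3874 = (-6 + 2*(-23 - 1*(-22)))/3145 + 3874 = (-6 + 2*(-23 + 22))*(1/3145) + 3874 = (-6 + 2*(-1))*(1/3145) + 3874 = (-6 - 2)*(1/3145) + 3874 = -8*1/3145 + 3874 = -8/3145 + 3874 = 12183722/3145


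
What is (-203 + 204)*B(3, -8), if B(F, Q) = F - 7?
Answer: -4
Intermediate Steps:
B(F, Q) = -7 + F
(-203 + 204)*B(3, -8) = (-203 + 204)*(-7 + 3) = 1*(-4) = -4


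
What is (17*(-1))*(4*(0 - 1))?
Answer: 68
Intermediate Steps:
(17*(-1))*(4*(0 - 1)) = -68*(-1) = -17*(-4) = 68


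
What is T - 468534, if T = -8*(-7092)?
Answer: -411798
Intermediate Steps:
T = 56736
T - 468534 = 56736 - 468534 = -411798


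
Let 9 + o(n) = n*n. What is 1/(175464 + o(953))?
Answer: 1/1083664 ≈ 9.2280e-7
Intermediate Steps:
o(n) = -9 + n² (o(n) = -9 + n*n = -9 + n²)
1/(175464 + o(953)) = 1/(175464 + (-9 + 953²)) = 1/(175464 + (-9 + 908209)) = 1/(175464 + 908200) = 1/1083664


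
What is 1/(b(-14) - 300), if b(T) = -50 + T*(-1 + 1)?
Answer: -1/350 ≈ -0.0028571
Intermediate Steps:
b(T) = -50 (b(T) = -50 + T*0 = -50 + 0 = -50)
1/(b(-14) - 300) = 1/(-50 - 300) = 1/(-350) = -1/350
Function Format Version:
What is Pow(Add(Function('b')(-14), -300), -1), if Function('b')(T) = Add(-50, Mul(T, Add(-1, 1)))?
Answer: Rational(-1, 350) ≈ -0.0028571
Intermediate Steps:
Function('b')(T) = -50 (Function('b')(T) = Add(-50, Mul(T, 0)) = Add(-50, 0) = -50)
Pow(Add(Function('b')(-14), -300), -1) = Pow(Add(-50, -300), -1) = Pow(-350, -1) = Rational(-1, 350)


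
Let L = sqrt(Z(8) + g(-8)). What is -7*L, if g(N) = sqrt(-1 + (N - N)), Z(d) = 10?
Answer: -7*sqrt(10 + I) ≈ -22.164 - 1.1054*I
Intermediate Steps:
g(N) = I (g(N) = sqrt(-1 + 0) = sqrt(-1) = I)
L = sqrt(10 + I) ≈ 3.1662 + 0.15792*I
-7*L = -7*sqrt(10 + I)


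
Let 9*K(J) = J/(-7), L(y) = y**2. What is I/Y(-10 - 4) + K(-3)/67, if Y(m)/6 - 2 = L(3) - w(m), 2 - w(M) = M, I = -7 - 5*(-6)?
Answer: -10777/14070 ≈ -0.76596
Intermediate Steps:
K(J) = -J/63 (K(J) = (J/(-7))/9 = (J*(-1/7))/9 = (-J/7)/9 = -J/63)
I = 23 (I = -7 + 30 = 23)
w(M) = 2 - M
Y(m) = 54 + 6*m (Y(m) = 12 + 6*(3**2 - (2 - m)) = 12 + 6*(9 + (-2 + m)) = 12 + 6*(7 + m) = 12 + (42 + 6*m) = 54 + 6*m)
I/Y(-10 - 4) + K(-3)/67 = 23/(54 + 6*(-10 - 4)) - 1/63*(-3)/67 = 23/(54 + 6*(-14)) + (1/21)*(1/67) = 23/(54 - 84) + 1/1407 = 23/(-30) + 1/1407 = 23*(-1/30) + 1/1407 = -23/30 + 1/1407 = -10777/14070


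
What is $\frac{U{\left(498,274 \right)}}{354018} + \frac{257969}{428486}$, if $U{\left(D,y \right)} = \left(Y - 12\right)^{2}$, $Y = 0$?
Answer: $\frac{15231228571}{25281959458} \approx 0.60245$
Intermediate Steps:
$U{\left(D,y \right)} = 144$ ($U{\left(D,y \right)} = \left(0 - 12\right)^{2} = \left(-12\right)^{2} = 144$)
$\frac{U{\left(498,274 \right)}}{354018} + \frac{257969}{428486} = \frac{144}{354018} + \frac{257969}{428486} = 144 \cdot \frac{1}{354018} + 257969 \cdot \frac{1}{428486} = \frac{24}{59003} + \frac{257969}{428486} = \frac{15231228571}{25281959458}$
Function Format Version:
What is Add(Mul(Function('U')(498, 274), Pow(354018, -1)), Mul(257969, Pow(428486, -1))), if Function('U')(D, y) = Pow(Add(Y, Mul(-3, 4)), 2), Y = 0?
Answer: Rational(15231228571, 25281959458) ≈ 0.60245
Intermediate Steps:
Function('U')(D, y) = 144 (Function('U')(D, y) = Pow(Add(0, Mul(-3, 4)), 2) = Pow(Add(0, -12), 2) = Pow(-12, 2) = 144)
Add(Mul(Function('U')(498, 274), Pow(354018, -1)), Mul(257969, Pow(428486, -1))) = Add(Mul(144, Pow(354018, -1)), Mul(257969, Pow(428486, -1))) = Add(Mul(144, Rational(1, 354018)), Mul(257969, Rational(1, 428486))) = Add(Rational(24, 59003), Rational(257969, 428486)) = Rational(15231228571, 25281959458)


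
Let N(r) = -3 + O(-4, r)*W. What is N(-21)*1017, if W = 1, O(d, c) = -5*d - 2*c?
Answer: 60003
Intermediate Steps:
N(r) = 17 - 2*r (N(r) = -3 + (-5*(-4) - 2*r)*1 = -3 + (20 - 2*r)*1 = -3 + (20 - 2*r) = 17 - 2*r)
N(-21)*1017 = (17 - 2*(-21))*1017 = (17 + 42)*1017 = 59*1017 = 60003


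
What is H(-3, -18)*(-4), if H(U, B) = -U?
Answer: -12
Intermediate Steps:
H(-3, -18)*(-4) = -1*(-3)*(-4) = 3*(-4) = -12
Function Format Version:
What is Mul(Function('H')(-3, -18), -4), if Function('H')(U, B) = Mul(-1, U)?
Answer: -12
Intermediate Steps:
Mul(Function('H')(-3, -18), -4) = Mul(Mul(-1, -3), -4) = Mul(3, -4) = -12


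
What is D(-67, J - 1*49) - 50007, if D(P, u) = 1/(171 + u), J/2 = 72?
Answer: -13301861/266 ≈ -50007.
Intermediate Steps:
J = 144 (J = 2*72 = 144)
D(-67, J - 1*49) - 50007 = 1/(171 + (144 - 1*49)) - 50007 = 1/(171 + (144 - 49)) - 50007 = 1/(171 + 95) - 50007 = 1/266 - 50007 = -13301861/266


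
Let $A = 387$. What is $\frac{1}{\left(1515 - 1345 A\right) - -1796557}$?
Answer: $\frac{1}{1277557} \approx 7.8274 \cdot 10^{-7}$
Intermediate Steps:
$\frac{1}{\left(1515 - 1345 A\right) - -1796557} = \frac{1}{\left(1515 - 520515\right) - -1796557} = \frac{1}{\left(1515 - 520515\right) + \left(-356132 + 2152689\right)} = \frac{1}{-519000 + 1796557} = \frac{1}{1277557}$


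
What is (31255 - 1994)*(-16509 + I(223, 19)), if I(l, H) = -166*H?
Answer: -575359043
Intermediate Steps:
(31255 - 1994)*(-16509 + I(223, 19)) = (31255 - 1994)*(-16509 - 166*19) = 29261*(-16509 - 3154) = 29261*(-19663) = -575359043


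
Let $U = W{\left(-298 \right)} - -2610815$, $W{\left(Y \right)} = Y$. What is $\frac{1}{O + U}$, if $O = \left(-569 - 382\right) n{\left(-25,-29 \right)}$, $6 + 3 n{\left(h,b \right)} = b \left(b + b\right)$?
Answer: $\frac{1}{2079225} \approx 4.8095 \cdot 10^{-7}$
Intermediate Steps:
$n{\left(h,b \right)} = -2 + \frac{2 b^{2}}{3}$ ($n{\left(h,b \right)} = -2 + \frac{b \left(b + b\right)}{3} = -2 + \frac{b 2 b}{3} = -2 + \frac{2 b^{2}}{3}$)
$O = -531292$ ($O = \left(-569 - 382\right) \left(-2 + \frac{2 \left(-29\right)^{2}}{3}\right) = - 951 \left(-2 + \frac{2}{3} \cdot 841\right) = - 951 \left(-2 + \frac{1682}{3}\right) = \left(-951\right) \frac{1676}{3} = -531292$)
$U = 2610517$ ($U = -298 - -2610815 = -298 + 2610815 = 2610517$)
$\frac{1}{O + U} = \frac{1}{-531292 + 2610517} = \frac{1}{2079225}$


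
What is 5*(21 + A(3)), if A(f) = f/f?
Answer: 110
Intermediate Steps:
A(f) = 1
5*(21 + A(3)) = 5*(21 + 1) = 5*22 = 110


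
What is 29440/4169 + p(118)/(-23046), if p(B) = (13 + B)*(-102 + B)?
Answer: 334868008/48039387 ≈ 6.9707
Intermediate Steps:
p(B) = (-102 + B)*(13 + B)
29440/4169 + p(118)/(-23046) = 29440/4169 + (-1326 + 118² - 89*118)/(-23046) = 29440*(1/4169) + (-1326 + 13924 - 10502)*(-1/23046) = 29440/4169 + 2096*(-1/23046) = 29440/4169 - 1048/11523 = 334868008/48039387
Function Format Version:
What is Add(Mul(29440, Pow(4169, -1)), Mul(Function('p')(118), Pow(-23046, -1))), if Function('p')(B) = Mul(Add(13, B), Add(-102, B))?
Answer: Rational(334868008, 48039387) ≈ 6.9707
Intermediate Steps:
Function('p')(B) = Mul(Add(-102, B), Add(13, B))
Add(Mul(29440, Pow(4169, -1)), Mul(Function('p')(118), Pow(-23046, -1))) = Add(Mul(29440, Pow(4169, -1)), Mul(Add(-1326, Pow(118, 2), Mul(-89, 118)), Pow(-23046, -1))) = Add(Mul(29440, Rational(1, 4169)), Mul(Add(-1326, 13924, -10502), Rational(-1, 23046))) = Add(Rational(29440, 4169), Mul(2096, Rational(-1, 23046))) = Add(Rational(29440, 4169), Rational(-1048, 11523)) = Rational(334868008, 48039387)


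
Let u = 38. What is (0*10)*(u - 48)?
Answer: 0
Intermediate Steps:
(0*10)*(u - 48) = (0*10)*(38 - 48) = 0*(-10) = 0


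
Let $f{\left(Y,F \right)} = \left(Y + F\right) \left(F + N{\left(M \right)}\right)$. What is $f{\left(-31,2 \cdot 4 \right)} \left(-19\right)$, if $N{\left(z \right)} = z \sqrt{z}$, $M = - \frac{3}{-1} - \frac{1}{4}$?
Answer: $3496 + \frac{4807 \sqrt{11}}{8} \approx 5488.9$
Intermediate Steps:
$M = \frac{11}{4}$ ($M = \left(-3\right) \left(-1\right) - \frac{1}{4} = 3 - \frac{1}{4} = \frac{11}{4} \approx 2.75$)
$N{\left(z \right)} = z^{\frac{3}{2}}$
$f{\left(Y,F \right)} = \left(F + Y\right) \left(F + \frac{11 \sqrt{11}}{8}\right)$ ($f{\left(Y,F \right)} = \left(Y + F\right) \left(F + \left(\frac{11}{4}\right)^{\frac{3}{2}}\right) = \left(F + Y\right) \left(F + \frac{11 \sqrt{11}}{8}\right)$)
$f{\left(-31,2 \cdot 4 \right)} \left(-19\right) = \left(\left(2 \cdot 4\right)^{2} + 2 \cdot 4 \left(-31\right) + \frac{11 \cdot 2 \cdot 4 \sqrt{11}}{8} + \frac{11}{8} \left(-31\right) \sqrt{11}\right) \left(-19\right) = \left(8^{2} + 8 \left(-31\right) + \frac{11}{8} \cdot 8 \sqrt{11} - \frac{341 \sqrt{11}}{8}\right) \left(-19\right) = \left(64 - 248 + 11 \sqrt{11} - \frac{341 \sqrt{11}}{8}\right) \left(-19\right) = \left(-184 - \frac{253 \sqrt{11}}{8}\right) \left(-19\right) = 3496 + \frac{4807 \sqrt{11}}{8}$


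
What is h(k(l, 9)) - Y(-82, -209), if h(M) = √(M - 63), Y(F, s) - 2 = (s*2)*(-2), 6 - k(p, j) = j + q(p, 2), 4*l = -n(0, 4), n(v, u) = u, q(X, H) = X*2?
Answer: -838 + 8*I ≈ -838.0 + 8.0*I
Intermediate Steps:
q(X, H) = 2*X
l = -1 (l = (-1*4)/4 = (¼)*(-4) = -1)
k(p, j) = 6 - j - 2*p (k(p, j) = 6 - (j + 2*p) = 6 + (-j - 2*p) = 6 - j - 2*p)
Y(F, s) = 2 - 4*s (Y(F, s) = 2 + (s*2)*(-2) = 2 + (2*s)*(-2) = 2 - 4*s)
h(M) = √(-63 + M)
h(k(l, 9)) - Y(-82, -209) = √(-63 + (6 - 1*9 - 2*(-1))) - (2 - 4*(-209)) = √(-63 + (6 - 9 + 2)) - (2 + 836) = √(-63 - 1) - 1*838 = √(-64) - 838 = 8*I - 838 = -838 + 8*I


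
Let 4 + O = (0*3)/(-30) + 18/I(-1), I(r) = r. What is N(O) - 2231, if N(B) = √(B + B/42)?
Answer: -2231 + I*√9933/21 ≈ -2231.0 + 4.7459*I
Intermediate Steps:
O = -22 (O = -4 + ((0*3)/(-30) + 18/(-1)) = -4 + (0*(-1/30) + 18*(-1)) = -4 + (0 - 18) = -4 - 18 = -22)
N(B) = √1806*√B/42 (N(B) = √(B + B*(1/42)) = √(B + B/42) = √(43*B/42) = √1806*√B/42)
N(O) - 2231 = √1806*√(-22)/42 - 2231 = √1806*(I*√22)/42 - 2231 = I*√9933/21 - 2231 = -2231 + I*√9933/21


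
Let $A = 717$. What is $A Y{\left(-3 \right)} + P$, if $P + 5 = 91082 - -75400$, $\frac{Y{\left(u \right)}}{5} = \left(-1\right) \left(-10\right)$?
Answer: $202327$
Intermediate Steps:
$Y{\left(u \right)} = 50$ ($Y{\left(u \right)} = 5 \left(\left(-1\right) \left(-10\right)\right) = 5 \cdot 10 = 50$)
$P = 166477$ ($P = -5 + \left(91082 - -75400\right) = -5 + \left(91082 + 75400\right) = -5 + 166482 = 166477$)
$A Y{\left(-3 \right)} + P = 717 \cdot 50 + 166477 = 35850 + 166477 = 202327$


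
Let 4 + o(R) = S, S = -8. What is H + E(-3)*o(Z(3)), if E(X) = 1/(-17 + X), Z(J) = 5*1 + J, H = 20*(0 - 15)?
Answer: -1497/5 ≈ -299.40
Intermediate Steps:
H = -300 (H = 20*(-15) = -300)
Z(J) = 5 + J
o(R) = -12 (o(R) = -4 - 8 = -12)
H + E(-3)*o(Z(3)) = -300 - 12/(-17 - 3) = -300 - 12/(-20) = -300 - 1/20*(-12) = -300 + ⅗ = -1497/5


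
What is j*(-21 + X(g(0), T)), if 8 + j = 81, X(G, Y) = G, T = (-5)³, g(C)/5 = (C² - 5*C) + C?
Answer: -1533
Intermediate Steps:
g(C) = -20*C + 5*C² (g(C) = 5*((C² - 5*C) + C) = 5*(C² - 4*C) = -20*C + 5*C²)
T = -125
j = 73 (j = -8 + 81 = 73)
j*(-21 + X(g(0), T)) = 73*(-21 + 5*0*(-4 + 0)) = 73*(-21 + 5*0*(-4)) = 73*(-21 + 0) = 73*(-21) = -1533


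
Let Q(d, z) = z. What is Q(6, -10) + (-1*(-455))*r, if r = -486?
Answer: -221140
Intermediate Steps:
Q(6, -10) + (-1*(-455))*r = -10 - 1*(-455)*(-486) = -10 + 455*(-486) = -10 - 221130 = -221140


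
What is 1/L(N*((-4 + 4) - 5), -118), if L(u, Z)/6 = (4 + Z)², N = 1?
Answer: 1/77976 ≈ 1.2824e-5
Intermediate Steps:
L(u, Z) = 6*(4 + Z)²
1/L(N*((-4 + 4) - 5), -118) = 1/(6*(4 - 118)²) = 1/(6*(-114)²) = 1/(6*12996) = 1/77976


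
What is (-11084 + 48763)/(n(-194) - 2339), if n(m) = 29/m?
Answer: -7309726/453795 ≈ -16.108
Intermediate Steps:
(-11084 + 48763)/(n(-194) - 2339) = (-11084 + 48763)/(29/(-194) - 2339) = 37679/(29*(-1/194) - 2339) = 37679/(-29/194 - 2339) = 37679/(-453795/194) = 37679*(-194/453795) = -7309726/453795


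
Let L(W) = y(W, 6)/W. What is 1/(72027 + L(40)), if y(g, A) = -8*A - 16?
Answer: 5/360127 ≈ 1.3884e-5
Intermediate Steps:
y(g, A) = -16 - 8*A
L(W) = -64/W (L(W) = (-16 - 8*6)/W = (-16 - 48)/W = -64/W)
1/(72027 + L(40)) = 1/(72027 - 64/40) = 1/(72027 - 64*1/40) = 1/(72027 - 8/5) = 1/(360127/5) = 5/360127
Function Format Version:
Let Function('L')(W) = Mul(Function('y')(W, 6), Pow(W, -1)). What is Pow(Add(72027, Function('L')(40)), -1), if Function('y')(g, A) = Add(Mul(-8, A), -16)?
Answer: Rational(5, 360127) ≈ 1.3884e-5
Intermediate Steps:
Function('y')(g, A) = Add(-16, Mul(-8, A))
Function('L')(W) = Mul(-64, Pow(W, -1)) (Function('L')(W) = Mul(Add(-16, Mul(-8, 6)), Pow(W, -1)) = Mul(Add(-16, -48), Pow(W, -1)) = Mul(-64, Pow(W, -1)))
Pow(Add(72027, Function('L')(40)), -1) = Pow(Add(72027, Mul(-64, Pow(40, -1))), -1) = Pow(Add(72027, Mul(-64, Rational(1, 40))), -1) = Pow(Add(72027, Rational(-8, 5)), -1) = Pow(Rational(360127, 5), -1) = Rational(5, 360127)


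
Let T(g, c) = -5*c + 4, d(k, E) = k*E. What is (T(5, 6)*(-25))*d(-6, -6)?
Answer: 23400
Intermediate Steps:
d(k, E) = E*k
T(g, c) = 4 - 5*c
(T(5, 6)*(-25))*d(-6, -6) = ((4 - 5*6)*(-25))*(-6*(-6)) = ((4 - 30)*(-25))*36 = -26*(-25)*36 = 650*36 = 23400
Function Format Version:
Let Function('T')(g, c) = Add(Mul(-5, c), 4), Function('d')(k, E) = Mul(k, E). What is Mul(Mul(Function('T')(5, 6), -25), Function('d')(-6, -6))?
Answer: 23400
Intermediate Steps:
Function('d')(k, E) = Mul(E, k)
Function('T')(g, c) = Add(4, Mul(-5, c))
Mul(Mul(Function('T')(5, 6), -25), Function('d')(-6, -6)) = Mul(Mul(Add(4, Mul(-5, 6)), -25), Mul(-6, -6)) = Mul(Mul(Add(4, -30), -25), 36) = Mul(Mul(-26, -25), 36) = Mul(650, 36) = 23400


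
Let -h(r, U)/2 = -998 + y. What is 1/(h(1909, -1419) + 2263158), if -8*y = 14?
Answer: 2/4530315 ≈ 4.4147e-7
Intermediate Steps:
y = -7/4 (y = -⅛*14 = -7/4 ≈ -1.7500)
h(r, U) = 3999/2 (h(r, U) = -2*(-998 - 7/4) = -2*(-3999/4) = 3999/2)
1/(h(1909, -1419) + 2263158) = 1/(3999/2 + 2263158) = 1/(4530315/2) = 2/4530315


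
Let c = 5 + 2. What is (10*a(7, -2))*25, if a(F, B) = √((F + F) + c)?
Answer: 250*√21 ≈ 1145.6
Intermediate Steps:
c = 7
a(F, B) = √(7 + 2*F) (a(F, B) = √((F + F) + 7) = √(2*F + 7) = √(7 + 2*F))
(10*a(7, -2))*25 = (10*√(7 + 2*7))*25 = (10*√(7 + 14))*25 = (10*√21)*25 = 250*√21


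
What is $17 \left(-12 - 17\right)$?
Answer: $-493$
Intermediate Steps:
$17 \left(-12 - 17\right) = 17 \left(-29\right) = -493$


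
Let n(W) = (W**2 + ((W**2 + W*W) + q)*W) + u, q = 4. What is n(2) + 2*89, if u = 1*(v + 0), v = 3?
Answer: 209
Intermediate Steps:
u = 3 (u = 1*(3 + 0) = 1*3 = 3)
n(W) = 3 + W**2 + W*(4 + 2*W**2) (n(W) = (W**2 + ((W**2 + W*W) + 4)*W) + 3 = (W**2 + ((W**2 + W**2) + 4)*W) + 3 = (W**2 + (2*W**2 + 4)*W) + 3 = (W**2 + (4 + 2*W**2)*W) + 3 = (W**2 + W*(4 + 2*W**2)) + 3 = 3 + W**2 + W*(4 + 2*W**2))
n(2) + 2*89 = (3 + 2**2 + 2*2**3 + 4*2) + 2*89 = (3 + 4 + 2*8 + 8) + 178 = (3 + 4 + 16 + 8) + 178 = 31 + 178 = 209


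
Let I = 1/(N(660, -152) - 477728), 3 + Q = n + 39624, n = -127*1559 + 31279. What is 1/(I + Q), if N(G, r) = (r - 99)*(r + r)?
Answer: -401424/51018180433 ≈ -7.8682e-6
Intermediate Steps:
n = -166714 (n = -197993 + 31279 = -166714)
N(G, r) = 2*r*(-99 + r) (N(G, r) = (-99 + r)*(2*r) = 2*r*(-99 + r))
Q = -127093 (Q = -3 + (-166714 + 39624) = -3 - 127090 = -127093)
I = -1/401424 (I = 1/(2*(-152)*(-99 - 152) - 477728) = 1/(2*(-152)*(-251) - 477728) = 1/(76304 - 477728) = 1/(-401424) = -1/401424 ≈ -2.4911e-6)
1/(I + Q) = 1/(-1/401424 - 127093) = 1/(-51018180433/401424) = -401424/51018180433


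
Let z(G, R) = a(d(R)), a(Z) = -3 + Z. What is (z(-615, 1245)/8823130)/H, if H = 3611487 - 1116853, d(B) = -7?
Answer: -1/2201048008442 ≈ -4.5433e-13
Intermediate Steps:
H = 2494634
z(G, R) = -10 (z(G, R) = -3 - 7 = -10)
(z(-615, 1245)/8823130)/H = -10/8823130/2494634 = -10*1/8823130*(1/2494634) = -1/882313*1/2494634 = -1/2201048008442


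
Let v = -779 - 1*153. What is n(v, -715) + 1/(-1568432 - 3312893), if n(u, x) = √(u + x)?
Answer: -1/4881325 + 3*I*√183 ≈ -2.0486e-7 + 40.583*I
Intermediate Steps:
v = -932 (v = -779 - 153 = -932)
n(v, -715) + 1/(-1568432 - 3312893) = √(-932 - 715) + 1/(-1568432 - 3312893) = √(-1647) + 1/(-4881325) = 3*I*√183 - 1/4881325 = -1/4881325 + 3*I*√183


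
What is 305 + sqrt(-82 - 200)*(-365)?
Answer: 305 - 365*I*sqrt(282) ≈ 305.0 - 6129.4*I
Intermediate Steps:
305 + sqrt(-82 - 200)*(-365) = 305 + sqrt(-282)*(-365) = 305 + (I*sqrt(282))*(-365) = 305 - 365*I*sqrt(282)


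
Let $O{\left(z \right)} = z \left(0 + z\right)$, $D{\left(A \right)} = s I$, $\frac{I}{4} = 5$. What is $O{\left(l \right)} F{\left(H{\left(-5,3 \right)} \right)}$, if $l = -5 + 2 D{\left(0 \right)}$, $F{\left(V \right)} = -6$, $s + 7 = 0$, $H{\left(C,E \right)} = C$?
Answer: $-487350$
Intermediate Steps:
$s = -7$ ($s = -7 + 0 = -7$)
$I = 20$ ($I = 4 \cdot 5 = 20$)
$D{\left(A \right)} = -140$ ($D{\left(A \right)} = \left(-7\right) 20 = -140$)
$l = -285$ ($l = -5 + 2 \left(-140\right) = -5 - 280 = -285$)
$O{\left(z \right)} = z^{2}$ ($O{\left(z \right)} = z z = z^{2}$)
$O{\left(l \right)} F{\left(H{\left(-5,3 \right)} \right)} = \left(-285\right)^{2} \left(-6\right) = 81225 \left(-6\right) = -487350$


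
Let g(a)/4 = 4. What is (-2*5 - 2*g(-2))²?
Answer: 1764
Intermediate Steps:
g(a) = 16 (g(a) = 4*4 = 16)
(-2*5 - 2*g(-2))² = (-2*5 - 2*16)² = (-10 - 32)² = (-42)² = 1764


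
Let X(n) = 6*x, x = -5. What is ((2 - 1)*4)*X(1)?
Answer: -120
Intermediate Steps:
X(n) = -30 (X(n) = 6*(-5) = -30)
((2 - 1)*4)*X(1) = ((2 - 1)*4)*(-30) = (1*4)*(-30) = 4*(-30) = -120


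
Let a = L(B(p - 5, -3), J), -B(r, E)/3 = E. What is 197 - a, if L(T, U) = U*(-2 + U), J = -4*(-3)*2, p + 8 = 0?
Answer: -331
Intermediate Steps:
p = -8 (p = -8 + 0 = -8)
B(r, E) = -3*E
J = 24 (J = 12*2 = 24)
a = 528 (a = 24*(-2 + 24) = 24*22 = 528)
197 - a = 197 - 1*528 = 197 - 528 = -331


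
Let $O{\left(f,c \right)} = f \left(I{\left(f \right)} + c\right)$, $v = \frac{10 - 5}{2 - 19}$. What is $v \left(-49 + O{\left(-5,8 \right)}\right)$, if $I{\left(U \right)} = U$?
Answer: $\frac{320}{17} \approx 18.824$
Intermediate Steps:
$v = - \frac{5}{17}$ ($v = \frac{5}{-17} = 5 \left(- \frac{1}{17}\right) = - \frac{5}{17} \approx -0.29412$)
$O{\left(f,c \right)} = f \left(c + f\right)$ ($O{\left(f,c \right)} = f \left(f + c\right) = f \left(c + f\right)$)
$v \left(-49 + O{\left(-5,8 \right)}\right) = - \frac{5 \left(-49 - 5 \left(8 - 5\right)\right)}{17} = - \frac{5 \left(-49 - 15\right)}{17} = \left(- \frac{5}{17}\right) \left(-64\right) = \frac{320}{17}$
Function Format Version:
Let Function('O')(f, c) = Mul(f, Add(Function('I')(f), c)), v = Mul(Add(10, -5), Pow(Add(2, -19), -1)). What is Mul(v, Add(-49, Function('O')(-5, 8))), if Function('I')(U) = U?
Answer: Rational(320, 17) ≈ 18.824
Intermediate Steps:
v = Rational(-5, 17) (v = Mul(5, Pow(-17, -1)) = Mul(5, Rational(-1, 17)) = Rational(-5, 17) ≈ -0.29412)
Function('O')(f, c) = Mul(f, Add(c, f)) (Function('O')(f, c) = Mul(f, Add(f, c)) = Mul(f, Add(c, f)))
Mul(v, Add(-49, Function('O')(-5, 8))) = Mul(Rational(-5, 17), Add(-49, Mul(-5, Add(8, -5)))) = Mul(Rational(-5, 17), Add(-49, Mul(-5, 3))) = Mul(Rational(-5, 17), Add(-49, -15)) = Mul(Rational(-5, 17), -64) = Rational(320, 17)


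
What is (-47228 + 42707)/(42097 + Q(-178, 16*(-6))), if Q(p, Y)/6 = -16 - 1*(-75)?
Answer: -4521/42451 ≈ -0.10650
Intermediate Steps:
Q(p, Y) = 354 (Q(p, Y) = 6*(-16 - 1*(-75)) = 6*(-16 + 75) = 6*59 = 354)
(-47228 + 42707)/(42097 + Q(-178, 16*(-6))) = (-47228 + 42707)/(42097 + 354) = -4521/42451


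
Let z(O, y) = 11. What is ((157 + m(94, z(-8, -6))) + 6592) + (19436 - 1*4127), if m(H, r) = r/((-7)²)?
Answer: 1080853/49 ≈ 22058.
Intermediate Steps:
m(H, r) = r/49
((157 + m(94, z(-8, -6))) + 6592) + (19436 - 1*4127) = ((157 + (1/49)*11) + 6592) + (19436 - 1*4127) = ((157 + 11/49) + 6592) + (19436 - 4127) = (7704/49 + 6592) + 15309 = 330712/49 + 15309 = 1080853/49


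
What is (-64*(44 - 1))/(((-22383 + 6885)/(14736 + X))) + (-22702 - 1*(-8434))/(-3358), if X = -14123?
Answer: 1471497718/13010571 ≈ 113.10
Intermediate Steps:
(-64*(44 - 1))/(((-22383 + 6885)/(14736 + X))) + (-22702 - 1*(-8434))/(-3358) = (-64*(44 - 1))/(((-22383 + 6885)/(14736 - 14123))) + (-22702 - 1*(-8434))/(-3358) = (-64*43)/((-15498/613)) + (-22702 + 8434)*(-1/3358) = -2752/((-15498*1/613)) - 14268*(-1/3358) = -2752/(-15498/613) + 7134/1679 = -2752*(-613/15498) + 7134/1679 = 843488/7749 + 7134/1679 = 1471497718/13010571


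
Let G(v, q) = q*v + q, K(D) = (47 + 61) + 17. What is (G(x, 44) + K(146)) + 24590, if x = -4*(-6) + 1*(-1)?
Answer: 25771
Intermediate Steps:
x = 23 (x = 24 - 1 = 23)
K(D) = 125 (K(D) = 108 + 17 = 125)
G(v, q) = q + q*v
(G(x, 44) + K(146)) + 24590 = (44*(1 + 23) + 125) + 24590 = (44*24 + 125) + 24590 = (1056 + 125) + 24590 = 1181 + 24590 = 25771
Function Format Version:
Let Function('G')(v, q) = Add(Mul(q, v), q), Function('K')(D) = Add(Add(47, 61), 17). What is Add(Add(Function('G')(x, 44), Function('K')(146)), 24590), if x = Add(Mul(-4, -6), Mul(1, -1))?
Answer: 25771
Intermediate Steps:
x = 23 (x = Add(24, -1) = 23)
Function('K')(D) = 125 (Function('K')(D) = Add(108, 17) = 125)
Function('G')(v, q) = Add(q, Mul(q, v))
Add(Add(Function('G')(x, 44), Function('K')(146)), 24590) = Add(Add(Mul(44, Add(1, 23)), 125), 24590) = Add(Add(Mul(44, 24), 125), 24590) = Add(Add(1056, 125), 24590) = Add(1181, 24590) = 25771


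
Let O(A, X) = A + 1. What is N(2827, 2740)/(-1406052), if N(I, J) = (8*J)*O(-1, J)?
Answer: 0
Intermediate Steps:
O(A, X) = 1 + A
N(I, J) = 0 (N(I, J) = (8*J)*(1 - 1) = (8*J)*0 = 0)
N(2827, 2740)/(-1406052) = 0/(-1406052) = 0*(-1/1406052) = 0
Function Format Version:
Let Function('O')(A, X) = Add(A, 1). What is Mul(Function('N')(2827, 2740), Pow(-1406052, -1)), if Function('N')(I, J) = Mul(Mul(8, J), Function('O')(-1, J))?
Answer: 0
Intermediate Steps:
Function('O')(A, X) = Add(1, A)
Function('N')(I, J) = 0 (Function('N')(I, J) = Mul(Mul(8, J), Add(1, -1)) = Mul(Mul(8, J), 0) = 0)
Mul(Function('N')(2827, 2740), Pow(-1406052, -1)) = Mul(0, Pow(-1406052, -1)) = Mul(0, Rational(-1, 1406052)) = 0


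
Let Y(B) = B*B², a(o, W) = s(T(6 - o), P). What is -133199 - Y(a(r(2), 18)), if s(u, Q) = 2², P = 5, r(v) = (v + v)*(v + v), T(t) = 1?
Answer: -133263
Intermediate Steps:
r(v) = 4*v² (r(v) = (2*v)*(2*v) = 4*v²)
s(u, Q) = 4
a(o, W) = 4
Y(B) = B³
-133199 - Y(a(r(2), 18)) = -133199 - 1*4³ = -133199 - 1*64 = -133199 - 64 = -133263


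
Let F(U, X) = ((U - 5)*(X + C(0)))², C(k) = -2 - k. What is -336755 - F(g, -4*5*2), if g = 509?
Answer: -448420979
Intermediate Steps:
F(U, X) = (-5 + U)²*(-2 + X)² (F(U, X) = ((U - 5)*(X + (-2 - 1*0)))² = ((-5 + U)*(X + (-2 + 0)))² = ((-5 + U)*(X - 2))² = ((-5 + U)*(-2 + X))² = (-5 + U)²*(-2 + X)²)
-336755 - F(g, -4*5*2) = -336755 - (-5 + 509)²*(-2 - 4*5*2)² = -336755 - 504²*(-2 - 20*2)² = -336755 - 254016*(-2 - 40)² = -336755 - 254016*(-42)² = -336755 - 254016*1764 = -336755 - 1*448084224 = -336755 - 448084224 = -448420979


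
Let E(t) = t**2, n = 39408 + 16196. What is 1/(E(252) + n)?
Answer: 1/119108 ≈ 8.3957e-6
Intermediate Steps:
n = 55604
1/(E(252) + n) = 1/(252**2 + 55604) = 1/(63504 + 55604) = 1/119108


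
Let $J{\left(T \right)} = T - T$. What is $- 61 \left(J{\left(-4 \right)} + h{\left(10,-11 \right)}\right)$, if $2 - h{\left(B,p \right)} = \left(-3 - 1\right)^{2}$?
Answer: $854$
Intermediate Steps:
$J{\left(T \right)} = 0$
$h{\left(B,p \right)} = -14$ ($h{\left(B,p \right)} = 2 - \left(-3 - 1\right)^{2} = 2 - \left(-4\right)^{2} = 2 - 16 = -14$)
$- 61 \left(J{\left(-4 \right)} + h{\left(10,-11 \right)}\right) = - 61 \left(0 - 14\right) = \left(-61\right) \left(-14\right) = 854$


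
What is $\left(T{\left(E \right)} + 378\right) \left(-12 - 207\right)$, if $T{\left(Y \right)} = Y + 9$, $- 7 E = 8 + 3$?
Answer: $- \frac{590862}{7} \approx -84409.0$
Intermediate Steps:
$E = - \frac{11}{7}$ ($E = - \frac{8 + 3}{7} = \left(- \frac{1}{7}\right) 11 = - \frac{11}{7} \approx -1.5714$)
$T{\left(Y \right)} = 9 + Y$
$\left(T{\left(E \right)} + 378\right) \left(-12 - 207\right) = \left(\left(9 - \frac{11}{7}\right) + 378\right) \left(-12 - 207\right) = \left(\frac{52}{7} + 378\right) \left(-12 - 207\right) = \frac{2698}{7} \left(-219\right) = - \frac{590862}{7}$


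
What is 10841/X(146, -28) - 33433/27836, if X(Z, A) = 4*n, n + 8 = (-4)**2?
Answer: 75175055/222688 ≈ 337.58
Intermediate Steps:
n = 8 (n = -8 + (-4)**2 = -8 + 16 = 8)
X(Z, A) = 32 (X(Z, A) = 4*8 = 32)
10841/X(146, -28) - 33433/27836 = 10841/32 - 33433/27836 = 75175055/222688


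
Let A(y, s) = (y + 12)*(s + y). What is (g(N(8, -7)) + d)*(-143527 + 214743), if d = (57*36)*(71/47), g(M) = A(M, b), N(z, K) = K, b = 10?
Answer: 10425808752/47 ≈ 2.2183e+8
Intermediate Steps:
A(y, s) = (12 + y)*(s + y)
g(M) = 120 + M² + 22*M (g(M) = M² + 12*10 + 12*M + 10*M = M² + 120 + 12*M + 10*M = 120 + M² + 22*M)
d = 145692/47 (d = 2052*(71*(1/47)) = 2052*(71/47) = 145692/47 ≈ 3099.8)
(g(N(8, -7)) + d)*(-143527 + 214743) = ((120 + (-7)² + 22*(-7)) + 145692/47)*(-143527 + 214743) = ((120 + 49 - 154) + 145692/47)*71216 = (15 + 145692/47)*71216 = (146397/47)*71216 = 10425808752/47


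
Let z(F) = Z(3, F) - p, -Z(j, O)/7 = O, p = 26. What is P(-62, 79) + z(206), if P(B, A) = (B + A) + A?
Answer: -1372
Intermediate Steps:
Z(j, O) = -7*O
z(F) = -26 - 7*F (z(F) = -7*F - 1*26 = -7*F - 26 = -26 - 7*F)
P(B, A) = B + 2*A (P(B, A) = (A + B) + A = B + 2*A)
P(-62, 79) + z(206) = (-62 + 2*79) + (-26 - 7*206) = (-62 + 158) + (-26 - 1442) = 96 - 1468 = -1372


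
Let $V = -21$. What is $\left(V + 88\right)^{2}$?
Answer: $4489$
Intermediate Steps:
$\left(V + 88\right)^{2} = \left(-21 + 88\right)^{2} = 67^{2} = 4489$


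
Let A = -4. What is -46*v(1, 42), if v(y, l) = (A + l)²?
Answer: -66424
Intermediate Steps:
v(y, l) = (-4 + l)²
-46*v(1, 42) = -46*(-4 + 42)² = -46*38² = -46*1444 = -66424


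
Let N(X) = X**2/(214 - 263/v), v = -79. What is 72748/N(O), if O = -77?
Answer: 1249010412/468391 ≈ 2666.6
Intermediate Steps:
N(X) = 79*X**2/17169 (N(X) = X**2/(214 - 263/(-79)) = X**2/(214 - 263*(-1/79)) = X**2/(214 + 263/79) = X**2/(17169/79) = 79*X**2/17169)
72748/N(O) = 72748/(((79/17169)*(-77)**2)) = 72748/(((79/17169)*5929)) = 72748/(468391/17169) = 72748*(17169/468391) = 1249010412/468391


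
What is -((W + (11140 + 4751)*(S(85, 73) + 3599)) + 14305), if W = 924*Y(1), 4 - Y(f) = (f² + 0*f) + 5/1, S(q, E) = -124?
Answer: -55233682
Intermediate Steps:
Y(f) = -1 - f² (Y(f) = 4 - ((f² + 0*f) + 5/1) = 4 - ((f² + 0) + 5*1) = 4 - (f² + 5) = 4 - (5 + f²) = 4 + (-5 - f²) = -1 - f²)
W = -1848 (W = 924*(-1 - 1*1²) = 924*(-1 - 1*1) = 924*(-1 - 1) = 924*(-2) = -1848)
-((W + (11140 + 4751)*(S(85, 73) + 3599)) + 14305) = -((-1848 + (11140 + 4751)*(-124 + 3599)) + 14305) = -((-1848 + 15891*3475) + 14305) = -((-1848 + 55221225) + 14305) = -(55219377 + 14305) = -1*55233682 = -55233682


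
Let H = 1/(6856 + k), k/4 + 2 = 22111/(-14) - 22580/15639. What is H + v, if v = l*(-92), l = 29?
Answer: -153279174535/57451006 ≈ -2668.0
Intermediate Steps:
v = -2668 (v = 29*(-92) = -2668)
k = -693095882/109473 (k = -8 + 4*(22111/(-14) - 22580/15639) = -8 + 4*(22111*(-1/14) - 22580*1/15639) = -8 + 4*(-22111/14 - 22580/15639) = -8 + 4*(-346110049/218946) = -8 - 692220098/109473 = -693095882/109473 ≈ -6331.2)
H = 109473/57451006 (H = 1/(6856 - 693095882/109473) = 1/(57451006/109473) = 109473/57451006 ≈ 0.0019055)
H + v = 109473/57451006 - 2668 = -153279174535/57451006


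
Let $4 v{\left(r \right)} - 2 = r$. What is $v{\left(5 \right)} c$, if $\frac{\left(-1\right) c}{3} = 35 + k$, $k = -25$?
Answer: $- \frac{105}{2} \approx -52.5$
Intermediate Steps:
$v{\left(r \right)} = \frac{1}{2} + \frac{r}{4}$
$c = -30$ ($c = - 3 \left(35 - 25\right) = \left(-3\right) 10 = -30$)
$v{\left(5 \right)} c = \left(\frac{1}{2} + \frac{1}{4} \cdot 5\right) \left(-30\right) = \left(\frac{1}{2} + \frac{5}{4}\right) \left(-30\right) = \frac{7}{4} \left(-30\right) = - \frac{105}{2}$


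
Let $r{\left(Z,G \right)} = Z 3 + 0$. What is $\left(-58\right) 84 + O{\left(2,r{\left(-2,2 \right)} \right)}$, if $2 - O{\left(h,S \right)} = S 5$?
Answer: $-4840$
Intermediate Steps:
$r{\left(Z,G \right)} = 3 Z$ ($r{\left(Z,G \right)} = 3 Z + 0 = 3 Z$)
$O{\left(h,S \right)} = 2 - 5 S$ ($O{\left(h,S \right)} = 2 - S 5 = 2 - 5 S$)
$\left(-58\right) 84 + O{\left(2,r{\left(-2,2 \right)} \right)} = \left(-58\right) 84 - \left(-2 + 5 \cdot 3 \left(-2\right)\right) = -4872 + \left(2 - -30\right) = -4872 + \left(2 + 30\right) = -4872 + 32 = -4840$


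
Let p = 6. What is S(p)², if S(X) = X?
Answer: 36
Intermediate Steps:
S(p)² = 6² = 36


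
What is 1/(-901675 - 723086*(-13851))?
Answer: 1/22504564611 ≈ 4.4435e-11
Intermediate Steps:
1/(-901675 - 723086*(-13851)) = -1/13851/(-1624761) = -1/1624761*(-1/13851) = 1/22504564611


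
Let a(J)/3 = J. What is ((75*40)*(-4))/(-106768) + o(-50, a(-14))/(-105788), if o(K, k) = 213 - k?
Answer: 77639385/705923324 ≈ 0.10998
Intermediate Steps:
a(J) = 3*J
((75*40)*(-4))/(-106768) + o(-50, a(-14))/(-105788) = ((75*40)*(-4))/(-106768) + (213 - 3*(-14))/(-105788) = (3000*(-4))*(-1/106768) + (213 - 1*(-42))*(-1/105788) = -12000*(-1/106768) + (213 + 42)*(-1/105788) = 750/6673 + 255*(-1/105788) = 750/6673 - 255/105788 = 77639385/705923324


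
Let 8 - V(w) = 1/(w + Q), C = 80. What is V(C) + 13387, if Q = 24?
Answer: 1393079/104 ≈ 13395.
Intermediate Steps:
V(w) = 8 - 1/(24 + w) (V(w) = 8 - 1/(w + 24) = 8 - 1/(24 + w))
V(C) + 13387 = (191 + 8*80)/(24 + 80) + 13387 = (191 + 640)/104 + 13387 = (1/104)*831 + 13387 = 831/104 + 13387 = 1393079/104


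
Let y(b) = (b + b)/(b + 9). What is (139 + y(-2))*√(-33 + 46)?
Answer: 969*√13/7 ≈ 499.11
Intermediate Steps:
y(b) = 2*b/(9 + b) (y(b) = (2*b)/(9 + b) = 2*b/(9 + b))
(139 + y(-2))*√(-33 + 46) = (139 + 2*(-2)/(9 - 2))*√(-33 + 46) = (139 + 2*(-2)/7)*√13 = (139 + 2*(-2)*(⅐))*√13 = (139 - 4/7)*√13 = 969*√13/7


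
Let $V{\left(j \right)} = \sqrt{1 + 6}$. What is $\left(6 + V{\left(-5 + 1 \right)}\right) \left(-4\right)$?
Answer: $-24 - 4 \sqrt{7} \approx -34.583$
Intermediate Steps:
$V{\left(j \right)} = \sqrt{7}$
$\left(6 + V{\left(-5 + 1 \right)}\right) \left(-4\right) = \left(6 + \sqrt{7}\right) \left(-4\right) = -24 - 4 \sqrt{7}$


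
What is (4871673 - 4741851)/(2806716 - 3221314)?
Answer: -64911/207299 ≈ -0.31313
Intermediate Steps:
(4871673 - 4741851)/(2806716 - 3221314) = 129822/(-414598) = 129822*(-1/414598) = -64911/207299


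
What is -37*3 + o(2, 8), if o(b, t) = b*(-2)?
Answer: -115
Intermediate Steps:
o(b, t) = -2*b
-37*3 + o(2, 8) = -37*3 - 2*2 = -111 - 4 = -115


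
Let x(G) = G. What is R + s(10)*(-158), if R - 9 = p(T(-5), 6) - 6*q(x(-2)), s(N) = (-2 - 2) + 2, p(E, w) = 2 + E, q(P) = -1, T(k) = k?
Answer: 328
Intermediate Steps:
s(N) = -2 (s(N) = -4 + 2 = -2)
R = 12 (R = 9 + ((2 - 5) - 6*(-1)) = 9 + (-3 + 6) = 9 + 3 = 12)
R + s(10)*(-158) = 12 - 2*(-158) = 12 + 316 = 328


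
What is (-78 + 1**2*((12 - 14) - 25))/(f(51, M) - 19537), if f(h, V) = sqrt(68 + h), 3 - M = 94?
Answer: 58611/10905550 + 3*sqrt(119)/10905550 ≈ 0.0053774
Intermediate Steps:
M = -91 (M = 3 - 1*94 = 3 - 94 = -91)
(-78 + 1**2*((12 - 14) - 25))/(f(51, M) - 19537) = (-78 + 1**2*((12 - 14) - 25))/(sqrt(68 + 51) - 19537) = (-78 + 1*(-2 - 25))/(sqrt(119) - 19537) = (-78 + 1*(-27))/(-19537 + sqrt(119)) = (-78 - 27)/(-19537 + sqrt(119)) = -105/(-19537 + sqrt(119))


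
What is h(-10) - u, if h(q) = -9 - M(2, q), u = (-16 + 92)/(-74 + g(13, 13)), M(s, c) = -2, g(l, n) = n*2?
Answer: -65/12 ≈ -5.4167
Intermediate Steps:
g(l, n) = 2*n
u = -19/12 (u = (-16 + 92)/(-74 + 2*13) = 76/(-74 + 26) = 76/(-48) = 76*(-1/48) = -19/12 ≈ -1.5833)
h(q) = -7 (h(q) = -9 - 1*(-2) = -9 + 2 = -7)
h(-10) - u = -7 - 1*(-19/12) = -7 + 19/12 = -65/12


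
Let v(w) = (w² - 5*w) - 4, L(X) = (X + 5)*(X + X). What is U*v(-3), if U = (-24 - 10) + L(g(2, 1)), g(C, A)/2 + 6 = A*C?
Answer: 280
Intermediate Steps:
g(C, A) = -12 + 2*A*C (g(C, A) = -12 + 2*(A*C) = -12 + 2*A*C)
L(X) = 2*X*(5 + X) (L(X) = (5 + X)*(2*X) = 2*X*(5 + X))
v(w) = -4 + w² - 5*w
U = 14 (U = (-24 - 10) + 2*(-12 + 2*1*2)*(5 + (-12 + 2*1*2)) = -34 + 2*(-12 + 4)*(5 + (-12 + 4)) = -34 + 2*(-8)*(5 - 8) = -34 + 2*(-8)*(-3) = -34 + 48 = 14)
U*v(-3) = 14*(-4 + (-3)² - 5*(-3)) = 14*(-4 + 9 + 15) = 14*20 = 280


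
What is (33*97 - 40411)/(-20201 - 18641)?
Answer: 18605/19421 ≈ 0.95798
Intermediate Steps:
(33*97 - 40411)/(-20201 - 18641) = (3201 - 40411)/(-38842) = -37210*(-1/38842) = 18605/19421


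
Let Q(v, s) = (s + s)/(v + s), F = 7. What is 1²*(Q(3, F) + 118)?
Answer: 597/5 ≈ 119.40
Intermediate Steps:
Q(v, s) = 2*s/(s + v) (Q(v, s) = (2*s)/(s + v) = 2*s/(s + v))
1²*(Q(3, F) + 118) = 1²*(2*7/(7 + 3) + 118) = 1*(2*7/10 + 118) = 1*(2*7*(⅒) + 118) = 1*(7/5 + 118) = 1*(597/5) = 597/5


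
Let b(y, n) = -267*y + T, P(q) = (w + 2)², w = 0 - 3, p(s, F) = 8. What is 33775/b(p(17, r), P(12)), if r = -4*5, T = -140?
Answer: -33775/2276 ≈ -14.840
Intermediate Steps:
r = -20
w = -3
P(q) = 1 (P(q) = (-3 + 2)² = (-1)² = 1)
b(y, n) = -140 - 267*y (b(y, n) = -267*y - 140 = -140 - 267*y)
33775/b(p(17, r), P(12)) = 33775/(-140 - 267*8) = 33775/(-140 - 2136) = 33775/(-2276) = 33775*(-1/2276) = -33775/2276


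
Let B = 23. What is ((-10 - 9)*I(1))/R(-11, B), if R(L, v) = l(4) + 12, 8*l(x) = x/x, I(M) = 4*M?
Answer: -608/97 ≈ -6.2680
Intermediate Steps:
l(x) = 1/8 (l(x) = (x/x)/8 = (1/8)*1 = 1/8)
R(L, v) = 97/8 (R(L, v) = 1/8 + 12 = 97/8)
((-10 - 9)*I(1))/R(-11, B) = ((-10 - 9)*(4*1))/(97/8) = -19*4*(8/97) = -76*8/97 = -608/97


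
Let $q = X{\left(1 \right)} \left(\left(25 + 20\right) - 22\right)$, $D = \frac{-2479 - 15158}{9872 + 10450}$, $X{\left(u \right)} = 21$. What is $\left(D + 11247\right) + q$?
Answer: $\frac{79453141}{6774} \approx 11729.0$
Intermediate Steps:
$D = - \frac{5879}{6774}$ ($D = - \frac{17637}{20322} = \left(-17637\right) \frac{1}{20322} = - \frac{5879}{6774} \approx -0.86788$)
$q = 483$ ($q = 21 \left(\left(25 + 20\right) - 22\right) = 21 \left(45 - 22\right) = 21 \cdot 23 = 483$)
$\left(D + 11247\right) + q = \left(- \frac{5879}{6774} + 11247\right) + 483 = \frac{76181299}{6774} + 483 = \frac{79453141}{6774}$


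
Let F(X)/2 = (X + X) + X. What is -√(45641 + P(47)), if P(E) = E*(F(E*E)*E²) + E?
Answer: -√1376115730 ≈ -37096.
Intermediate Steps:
F(X) = 6*X (F(X) = 2*((X + X) + X) = 2*(2*X + X) = 2*(3*X) = 6*X)
P(E) = E + 6*E⁵ (P(E) = E*((6*(E*E))*E²) + E = E*((6*E²)*E²) + E = E*(6*E⁴) + E = 6*E⁵ + E = E + 6*E⁵)
-√(45641 + P(47)) = -√(45641 + (47 + 6*47⁵)) = -√(45641 + (47 + 6*229345007)) = -√(45641 + (47 + 1376070042)) = -√(45641 + 1376070089) = -√1376115730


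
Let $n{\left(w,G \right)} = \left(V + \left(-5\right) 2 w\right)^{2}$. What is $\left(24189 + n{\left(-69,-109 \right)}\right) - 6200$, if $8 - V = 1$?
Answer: $503798$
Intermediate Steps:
$V = 7$ ($V = 8 - 1 = 7$)
$n{\left(w,G \right)} = \left(7 - 10 w\right)^{2}$ ($n{\left(w,G \right)} = \left(7 + \left(-5\right) 2 w\right)^{2} = \left(7 - 10 w\right)^{2}$)
$\left(24189 + n{\left(-69,-109 \right)}\right) - 6200 = \left(24189 + \left(-7 + 10 \left(-69\right)\right)^{2}\right) - 6200 = \left(24189 + \left(-7 - 690\right)^{2}\right) - 6200 = \left(24189 + \left(-697\right)^{2}\right) - 6200 = \left(24189 + 485809\right) - 6200 = 509998 - 6200 = 503798$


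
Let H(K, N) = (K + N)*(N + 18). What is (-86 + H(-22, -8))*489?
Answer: -188754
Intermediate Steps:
H(K, N) = (18 + N)*(K + N) (H(K, N) = (K + N)*(18 + N) = (18 + N)*(K + N))
(-86 + H(-22, -8))*489 = (-86 + ((-8)**2 + 18*(-22) + 18*(-8) - 22*(-8)))*489 = (-86 + (64 - 396 - 144 + 176))*489 = (-86 - 300)*489 = -386*489 = -188754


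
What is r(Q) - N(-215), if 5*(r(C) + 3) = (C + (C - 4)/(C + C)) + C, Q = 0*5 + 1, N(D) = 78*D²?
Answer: -36055529/10 ≈ -3.6056e+6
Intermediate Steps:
Q = 1 (Q = 0 + 1 = 1)
r(C) = -3 + 2*C/5 + (-4 + C)/(10*C) (r(C) = -3 + ((C + (C - 4)/(C + C)) + C)/5 = -3 + ((C + (-4 + C)/((2*C))) + C)/5 = -3 + ((C + (-4 + C)*(1/(2*C))) + C)/5 = -3 + ((C + (-4 + C)/(2*C)) + C)/5 = -3 + (2*C + (-4 + C)/(2*C))/5 = -3 + (2*C/5 + (-4 + C)/(10*C)) = -3 + 2*C/5 + (-4 + C)/(10*C))
r(Q) - N(-215) = (⅒)*(-4 + 1*(-29 + 4*1))/1 - 78*(-215)² = (⅒)*1*(-4 + 1*(-29 + 4)) - 78*46225 = (⅒)*1*(-4 + 1*(-25)) - 1*3605550 = (⅒)*1*(-4 - 25) - 3605550 = (⅒)*1*(-29) - 3605550 = -29/10 - 3605550 = -36055529/10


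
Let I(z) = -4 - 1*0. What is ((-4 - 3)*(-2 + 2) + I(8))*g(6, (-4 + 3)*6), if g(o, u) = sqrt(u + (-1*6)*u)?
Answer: -4*sqrt(30) ≈ -21.909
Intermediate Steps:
g(o, u) = sqrt(5)*sqrt(-u) (g(o, u) = sqrt(u - 6*u) = sqrt(-5*u) = sqrt(5)*sqrt(-u))
I(z) = -4 (I(z) = -4 + 0 = -4)
((-4 - 3)*(-2 + 2) + I(8))*g(6, (-4 + 3)*6) = ((-4 - 3)*(-2 + 2) - 4)*(sqrt(5)*sqrt(-(-4 + 3)*6)) = (-7*0 - 4)*(sqrt(5)*sqrt(-(-1)*6)) = (0 - 4)*(sqrt(5)*sqrt(-1*(-6))) = -4*sqrt(5)*sqrt(6) = -4*sqrt(30)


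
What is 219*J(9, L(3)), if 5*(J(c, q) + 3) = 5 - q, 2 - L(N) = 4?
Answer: -1752/5 ≈ -350.40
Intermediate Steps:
L(N) = -2 (L(N) = 2 - 1*4 = 2 - 4 = -2)
J(c, q) = -2 - q/5 (J(c, q) = -3 + (5 - q)/5 = -3 + (1 - q/5) = -2 - q/5)
219*J(9, L(3)) = 219*(-2 - 1/5*(-2)) = 219*(-2 + 2/5) = 219*(-8/5) = -1752/5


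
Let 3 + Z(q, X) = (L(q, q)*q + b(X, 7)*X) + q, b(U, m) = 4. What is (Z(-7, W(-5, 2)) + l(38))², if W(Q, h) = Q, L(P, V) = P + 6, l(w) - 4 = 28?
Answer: 81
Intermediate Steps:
l(w) = 32 (l(w) = 4 + 28 = 32)
L(P, V) = 6 + P
Z(q, X) = -3 + q + 4*X + q*(6 + q) (Z(q, X) = -3 + (((6 + q)*q + 4*X) + q) = -3 + ((q*(6 + q) + 4*X) + q) = -3 + ((4*X + q*(6 + q)) + q) = -3 + (q + 4*X + q*(6 + q)) = -3 + q + 4*X + q*(6 + q))
(Z(-7, W(-5, 2)) + l(38))² = ((-3 - 7 + 4*(-5) - 7*(6 - 7)) + 32)² = ((-3 - 7 - 20 - 7*(-1)) + 32)² = ((-3 - 7 - 20 + 7) + 32)² = (-23 + 32)² = 9² = 81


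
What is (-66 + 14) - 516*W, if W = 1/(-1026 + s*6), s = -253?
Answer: -10981/212 ≈ -51.797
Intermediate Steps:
W = -1/2544 (W = 1/(-1026 - 253*6) = 1/(-1026 - 1518) = 1/(-2544) = -1/2544 ≈ -0.00039308)
(-66 + 14) - 516*W = (-66 + 14) - 516*(-1/2544) = -52 + 43/212 = -10981/212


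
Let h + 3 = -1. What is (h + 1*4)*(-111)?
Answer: 0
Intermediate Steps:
h = -4 (h = -3 - 1 = -4)
(h + 1*4)*(-111) = (-4 + 1*4)*(-111) = (-4 + 4)*(-111) = 0*(-111) = 0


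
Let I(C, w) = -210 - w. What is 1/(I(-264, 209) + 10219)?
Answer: 1/9800 ≈ 0.00010204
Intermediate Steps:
1/(I(-264, 209) + 10219) = 1/((-210 - 1*209) + 10219) = 1/((-210 - 209) + 10219) = 1/(-419 + 10219) = 1/9800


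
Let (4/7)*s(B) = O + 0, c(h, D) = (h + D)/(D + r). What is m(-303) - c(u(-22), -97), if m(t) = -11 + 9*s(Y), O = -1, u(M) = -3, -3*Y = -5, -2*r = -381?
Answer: -19209/748 ≈ -25.680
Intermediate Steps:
r = 381/2 (r = -1/2*(-381) = 381/2 ≈ 190.50)
Y = 5/3 (Y = -1/3*(-5) = 5/3 ≈ 1.6667)
c(h, D) = (D + h)/(381/2 + D) (c(h, D) = (h + D)/(D + 381/2) = (D + h)/(381/2 + D))
s(B) = -7/4 (s(B) = 7*(-1 + 0)/4 = (7/4)*(-1) = -7/4)
m(t) = -107/4 (m(t) = -11 + 9*(-7/4) = -11 - 63/4 = -107/4)
m(-303) - c(u(-22), -97) = -107/4 - 2*(-97 - 3)/(381 + 2*(-97)) = -107/4 - 2*(-100)/(381 - 194) = -107/4 - 2*(-100)/187 = -107/4 - 1*(-200/187) = -107/4 + 200/187 = -19209/748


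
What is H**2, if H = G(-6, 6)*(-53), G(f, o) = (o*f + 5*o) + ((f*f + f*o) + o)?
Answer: 0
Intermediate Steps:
G(f, o) = f**2 + 6*o + 2*f*o (G(f, o) = (f*o + 5*o) + ((f**2 + f*o) + o) = (5*o + f*o) + (o + f**2 + f*o) = f**2 + 6*o + 2*f*o)
H = 0 (H = ((-6)**2 + 6*6 + 2*(-6)*6)*(-53) = (36 + 36 - 72)*(-53) = 0*(-53) = 0)
H**2 = 0**2 = 0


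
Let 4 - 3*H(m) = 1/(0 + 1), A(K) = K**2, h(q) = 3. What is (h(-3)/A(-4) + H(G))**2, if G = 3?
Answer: 361/256 ≈ 1.4102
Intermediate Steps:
H(m) = 1 (H(m) = 4/3 - 1/(3*(0 + 1)) = 4/3 - 1/3/1 = 4/3 - 1/3*1 = 4/3 - 1/3 = 1)
(h(-3)/A(-4) + H(G))**2 = (3/((-4)**2) + 1)**2 = (3/16 + 1)**2 = (19/16)**2 = 361/256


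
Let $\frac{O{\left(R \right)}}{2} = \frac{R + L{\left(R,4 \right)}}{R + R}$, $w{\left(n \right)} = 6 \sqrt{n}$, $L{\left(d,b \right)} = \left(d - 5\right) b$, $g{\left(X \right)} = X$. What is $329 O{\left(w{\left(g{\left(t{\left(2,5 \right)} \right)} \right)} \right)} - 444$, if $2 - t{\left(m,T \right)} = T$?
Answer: $1201 + \frac{3290 i \sqrt{3}}{9} \approx 1201.0 + 633.16 i$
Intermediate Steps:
$t{\left(m,T \right)} = 2 - T$
$L{\left(d,b \right)} = b \left(-5 + d\right)$ ($L{\left(d,b \right)} = \left(-5 + d\right) b = b \left(-5 + d\right)$)
$O{\left(R \right)} = \frac{-20 + 5 R}{R}$ ($O{\left(R \right)} = 2 \frac{R + 4 \left(-5 + R\right)}{R + R} = 2 \frac{R + \left(-20 + 4 R\right)}{2 R} = 2 \left(-20 + 5 R\right) \frac{1}{2 R} = 2 \frac{-20 + 5 R}{2 R} = \frac{-20 + 5 R}{R}$)
$329 O{\left(w{\left(g{\left(t{\left(2,5 \right)} \right)} \right)} \right)} - 444 = 329 \left(5 - \frac{20}{6 \sqrt{2 - 5}}\right) - 444 = 329 \left(5 - \frac{20}{6 \sqrt{-3}}\right) - 444 = 329 \left(5 - \frac{20}{6 i \sqrt{3}}\right) - 444 = 329 \left(5 - 20 \left(- \frac{i \sqrt{3}}{18}\right)\right) - 444 = 329 \left(5 + \frac{10 i \sqrt{3}}{9}\right) - 444 = \left(1645 + \frac{3290 i \sqrt{3}}{9}\right) - 444 = 1201 + \frac{3290 i \sqrt{3}}{9}$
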